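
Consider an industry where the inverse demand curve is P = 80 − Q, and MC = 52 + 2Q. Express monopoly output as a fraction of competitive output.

The monopolist equates marginal revenue to marginal cost: 80 − 2Q = 52 + 2Q, so Q = 7. From demand, P = 73.
Under competition P = MC: 80 − Q = 52 + 2Q ⇒ Q = 28/3, P = 212/3.
Ratio Q_m/Q_c = 7/(28/3) = 0.75.

Q_m/Q_c = 0.75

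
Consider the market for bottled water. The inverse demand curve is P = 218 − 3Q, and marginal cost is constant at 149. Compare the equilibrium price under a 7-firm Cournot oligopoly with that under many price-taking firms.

Cournot with 7 identical firms: the symmetric best-response condition is 218 − 24q = 149. Each firm produces q = 2.875, total output Q = 20.125, price P = 157.625.
Under competition P = MC = 149, so Q = (218 − 149)/3 = 23.

Cournot: P = 157.625; Competition: P = 149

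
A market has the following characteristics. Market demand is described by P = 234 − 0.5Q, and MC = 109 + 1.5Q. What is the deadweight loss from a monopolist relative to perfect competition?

Competitive equilibrium sets price equal to marginal cost: 234 − 0.5Q = 109 + 1.5Q, so Q = 62.5 and P = 202.75.
A monopolist chooses Q where MR = MC. MR = 234 − Q; setting this equal to 109 + 1.5Q gives Q = 50 and P = 209.
CS = ½·(234 − 202.75)·62.5 = 15625/16; PS = (202.75·62.5 − 109·62.5 − ½·1.5·62.5²) = 46875/16; TS = 3906.25.
CS = ½·(234 − 209)·50 = 625; PS = (209·50 − 109·50 − ½·1.5·50²) = 3125; TS = 3750.
DWL = 3906.25 − 3750 = 156.25.

DWL = 156.25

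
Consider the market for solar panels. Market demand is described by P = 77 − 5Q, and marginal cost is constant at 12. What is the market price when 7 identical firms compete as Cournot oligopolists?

Cournot with 7 identical firms: the symmetric best-response condition is 77 − 40q = 12. Each firm produces q = 1.625, total output Q = 11.375, price P = 20.125.

P = 20.125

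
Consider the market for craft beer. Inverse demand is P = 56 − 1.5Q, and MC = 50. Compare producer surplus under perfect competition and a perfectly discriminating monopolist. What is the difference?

Perfect competition: P = MC = 50, so 56 − 1.5Q = 50 and Q = 4.
PS = (50 − 50)·4 = 0.
A perfectly discriminating monopolist sells every unit with P(Q) ≥ MC(Q), so output equals the competitive quantity Q = 4. Each buyer pays their reservation price, so CS = 0 and the firm captures all surplus.
PS = ½·(56 − 50)·4 = 12.
Change in producer surplus: 12 − 0 = 12.

PS rises by 12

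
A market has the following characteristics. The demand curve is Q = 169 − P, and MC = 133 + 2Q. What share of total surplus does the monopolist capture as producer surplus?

Inverting demand: P = 169 − Q.
Monopoly sets MR = MC: 169 − 2Q = 133 + 2Q ⇒ Q = 9, P = 169 − 9 = 160.
CS = ½·(169 − 160)·9 = 40.5.
PS = P·Q − VC(Q) = 160·9 − (133·9 + ½·2·9²) = 162.
Share captured = PS/TS = 162/202.5 = 0.8.

PS/TS = 0.8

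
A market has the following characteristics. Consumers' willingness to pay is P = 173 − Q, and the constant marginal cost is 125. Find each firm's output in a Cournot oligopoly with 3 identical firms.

q_i = 12

Cournot with 3 identical firms: the symmetric best-response condition is 173 − 4q = 125. Each firm produces q = 12, total output Q = 36, price P = 137.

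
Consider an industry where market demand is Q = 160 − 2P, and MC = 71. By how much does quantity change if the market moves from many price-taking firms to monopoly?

Quantity falls by 9

Inverting demand: P = 80 − 0.5Q.
Competitive firms price at marginal cost: P = 71, giving Q = 18.
Monopoly sets MR = MC: 80 − Q = 71 ⇒ Q = 9, P = 80 − 0.5·9 = 75.5.
Change in quantity: 9 − 18 = −9.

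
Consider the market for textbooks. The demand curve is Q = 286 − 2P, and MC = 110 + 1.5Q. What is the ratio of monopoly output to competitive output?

Q_m/Q_c = 0.8

Inverting demand: P = 143 − 0.5Q.
A monopolist chooses Q where MR = MC. MR = 143 − Q; setting this equal to 110 + 1.5Q gives Q = 13.2 and P = 136.4.
Under competition P = MC: 143 − 0.5Q = 110 + 1.5Q ⇒ Q = 16.5, P = 134.75.
Ratio Q_m/Q_c = 13.2/16.5 = 0.8.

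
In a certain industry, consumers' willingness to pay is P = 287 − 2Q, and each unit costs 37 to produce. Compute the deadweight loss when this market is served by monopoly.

DWL = 3906.25

Competitive firms price at marginal cost: P = 37, giving Q = 125.
Monopoly sets MR = MC: 287 − 4Q = 37 ⇒ Q = 62.5, P = 287 − 2·62.5 = 162.
DWL is the triangle between Q = 62.5 and Q = 125: ½·(125 − 62.5)·(162 − 37) = 3906.25.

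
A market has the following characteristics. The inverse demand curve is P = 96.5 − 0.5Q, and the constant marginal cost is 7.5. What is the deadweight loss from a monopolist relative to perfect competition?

Competitive firms price at marginal cost: P = 7.5, giving Q = 178.
The monopolist equates marginal revenue to marginal cost: 96.5 − Q = 7.5, so Q = 89. From demand, P = 52.
DWL is the triangle between Q = 89 and Q = 178: ½·(178 − 89)·(52 − 7.5) = 1980.25.

DWL = 1980.25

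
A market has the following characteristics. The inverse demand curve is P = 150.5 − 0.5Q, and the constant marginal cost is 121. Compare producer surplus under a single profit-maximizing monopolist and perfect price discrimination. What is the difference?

Producer surplus rises by 435.125

The monopolist equates marginal revenue to marginal cost: 150.5 − Q = 121, so Q = 29.5. From demand, P = 135.75.
PS = (135.75 − 121)·29.5 = 435.125.
With perfect price discrimination, output is the efficient level Q = 59 (where demand meets MC), but every buyer pays their willingness to pay: CS = 0 and PS = total surplus.
PS = ½·(150.5 − 121)·59 = 870.25.
Change in producer surplus: 870.25 − 435.125 = 435.125.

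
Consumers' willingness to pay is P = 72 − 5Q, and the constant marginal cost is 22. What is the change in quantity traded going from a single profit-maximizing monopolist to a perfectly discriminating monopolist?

The monopolist equates marginal revenue to marginal cost: 72 − 10Q = 22, so Q = 5. From demand, P = 47.
A perfectly discriminating monopolist sells every unit with P(Q) ≥ MC(Q), so output equals the competitive quantity Q = 10. Each buyer pays their reservation price, so CS = 0 and the firm captures all surplus.
Change in quantity traded: 10 − 5 = 5.

Q rises by 5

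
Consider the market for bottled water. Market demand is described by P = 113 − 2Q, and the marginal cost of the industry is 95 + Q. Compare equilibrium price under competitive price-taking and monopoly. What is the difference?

Competitive equilibrium sets price equal to marginal cost: 113 − 2Q = 95 + Q, so Q = 6 and P = 101.
A monopolist chooses Q where MR = MC. MR = 113 − 4Q; setting this equal to 95 + Q gives Q = 3.6 and P = 105.8.
Change in equilibrium price: 105.8 − 101 = 4.8.

P rises by 4.8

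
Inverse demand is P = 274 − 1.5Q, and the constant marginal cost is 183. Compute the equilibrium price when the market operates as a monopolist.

Monopoly sets MR = MC: 274 − 3Q = 183 ⇒ Q = 91/3, P = 274 − 1.5·91/3 = 228.5.

P = 228.5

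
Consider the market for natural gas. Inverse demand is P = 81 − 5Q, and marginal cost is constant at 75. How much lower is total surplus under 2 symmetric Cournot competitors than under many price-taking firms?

Under competition P = MC = 75, so Q = (81 − 75)/5 = 1.2.
CS = ½·(81 − 75)·1.2 = 3.6; PS = (75 − 75)·1.2 = 0; TS = 3.6.
Cournot with 2 identical firms: the symmetric best-response condition is 81 − 15q = 75. Each firm produces q = 0.4, total output Q = 0.8, price P = 77.
CS = ½·(81 − 77)·0.8 = 1.6; PS = (77 − 75)·0.8 = 1.6; TS = 3.2.
Change in total surplus: 3.2 − 3.6 = −0.4.

TS falls by 0.4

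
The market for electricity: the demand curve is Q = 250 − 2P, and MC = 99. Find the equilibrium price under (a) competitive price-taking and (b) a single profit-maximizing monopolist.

Inverting demand: P = 125 − 0.5Q.
Perfect competition: P = MC = 99, so 125 − 0.5Q = 99 and Q = 52.
A monopolist chooses Q where MR = MC. MR = 125 − Q; setting this equal to 99 gives Q = 26 and P = 112.

Competition: P = 99; Monopoly: P = 112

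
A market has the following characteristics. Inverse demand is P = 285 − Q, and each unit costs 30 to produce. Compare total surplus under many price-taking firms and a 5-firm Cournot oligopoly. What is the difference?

Total surplus falls by 903.125

Competitive firms price at marginal cost: P = 30, giving Q = 255.
CS = ½·(285 − 30)·255 = 32512.5; PS = (30 − 30)·255 = 0; TS = 32512.5.
In a 5-firm Cournot equilibrium, symmetry and the first-order condition give q = (285 − 30)/(6) = 42.5. So Q = 212.5 and P = 72.5.
CS = ½·(285 − 72.5)·212.5 = 22578.125; PS = (72.5 − 30)·212.5 = 9031.25; TS = 31609.375.
Change in total surplus: 31609.375 − 32512.5 = −903.125.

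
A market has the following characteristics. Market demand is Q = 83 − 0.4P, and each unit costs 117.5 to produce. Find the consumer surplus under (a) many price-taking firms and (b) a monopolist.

Inverting demand: P = 207.5 − 2.5Q.
Perfect competition: P = MC = 117.5, so 207.5 − 2.5Q = 117.5 and Q = 36.
CS = ½·(207.5 − 117.5)·36 = 1620.
Monopoly sets MR = MC: 207.5 − 5Q = 117.5 ⇒ Q = 18, P = 207.5 − 2.5·18 = 162.5.
CS = ½·(207.5 − 162.5)·18 = 405.

Competition: CS = 1620; Monopoly: CS = 405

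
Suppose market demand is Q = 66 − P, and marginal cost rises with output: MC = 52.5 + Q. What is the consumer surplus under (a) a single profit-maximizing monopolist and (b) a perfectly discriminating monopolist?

Monopoly: CS = 10.125; Perfect PD: CS = 0

Inverting demand: P = 66 − Q.
Monopoly sets MR = MC: 66 − 2Q = 52.5 + Q ⇒ Q = 4.5, P = 66 − 4.5 = 61.5.
CS = ½·(66 − 61.5)·4.5 = 10.125.
A perfectly discriminating monopolist sells every unit with P(Q) ≥ MC(Q), so output equals the competitive quantity Q = 6.75. Each buyer pays their reservation price, so CS = 0 and the firm captures all surplus.
CS = 0.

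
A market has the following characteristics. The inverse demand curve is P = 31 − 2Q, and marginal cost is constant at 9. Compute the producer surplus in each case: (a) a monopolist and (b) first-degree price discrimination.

Monopoly: PS = 60.5; Perfect PD: PS = 121

The monopolist equates marginal revenue to marginal cost: 31 − 4Q = 9, so Q = 5.5. From demand, P = 20.
PS = (20 − 9)·5.5 = 60.5.
A perfectly discriminating monopolist sells every unit with P(Q) ≥ MC(Q), so output equals the competitive quantity Q = 11. Each buyer pays their reservation price, so CS = 0 and the firm captures all surplus.
PS = ½·(31 − 9)·11 = 121.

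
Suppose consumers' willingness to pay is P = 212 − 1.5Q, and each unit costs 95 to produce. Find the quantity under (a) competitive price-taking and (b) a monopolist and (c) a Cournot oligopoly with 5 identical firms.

Competitive firms price at marginal cost: P = 95, giving Q = 78.
Monopoly sets MR = MC: 212 − 3Q = 95 ⇒ Q = 39, P = 212 − 1.5·39 = 153.5.
With 5 symmetric Cournot firms, each firm's FOC gives 212 − 9q = 95, so q = 13, Q = 5·13 = 65, and P = 114.5.

Competition: Q = 78; Monopoly: Q = 39; Cournot: Q = 65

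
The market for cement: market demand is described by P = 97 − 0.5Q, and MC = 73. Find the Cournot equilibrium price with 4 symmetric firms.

Cournot with 4 identical firms: the symmetric best-response condition is 97 − 2.5q = 73. Each firm produces q = 9.6, total output Q = 38.4, price P = 77.8.

P = 77.8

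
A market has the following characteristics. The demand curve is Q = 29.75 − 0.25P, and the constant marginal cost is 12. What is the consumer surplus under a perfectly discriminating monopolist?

Inverting demand: P = 119 − 4Q.
Under first-degree price discrimination the firm charges each unit its demand price and produces up to where P = MC, i.e. Q = 26.75. Consumer surplus is zero; producer surplus equals total surplus.
CS = 0.

CS = 0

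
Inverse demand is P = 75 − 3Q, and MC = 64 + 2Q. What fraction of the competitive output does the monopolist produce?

A monopolist chooses Q where MR = MC. MR = 75 − 6Q; setting this equal to 64 + 2Q gives Q = 1.375 and P = 70.875.
Competitive equilibrium sets price equal to marginal cost: 75 − 3Q = 64 + 2Q, so Q = 2.2 and P = 68.4.
Ratio Q_m/Q_c = 1.375/2.2 = 0.625.

Q_m/Q_c = 0.625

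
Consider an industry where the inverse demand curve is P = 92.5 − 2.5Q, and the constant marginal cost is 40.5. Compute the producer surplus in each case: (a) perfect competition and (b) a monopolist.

Competition: PS = 0; Monopoly: PS = 270.4

Under competition P = MC = 40.5, so Q = (92.5 − 40.5)/2.5 = 20.8.
PS = (40.5 − 40.5)·20.8 = 0.
The monopolist equates marginal revenue to marginal cost: 92.5 − 5Q = 40.5, so Q = 10.4. From demand, P = 66.5.
PS = (66.5 − 40.5)·10.4 = 270.4.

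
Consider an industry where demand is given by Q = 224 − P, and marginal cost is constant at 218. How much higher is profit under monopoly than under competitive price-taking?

π rises by 9

Inverting demand: P = 224 − Q.
Under competition P = MC = 218, so Q = (224 − 218)/1 = 6.
Profit = (218 − 218)·6 = 0.
The monopolist equates marginal revenue to marginal cost: 224 − 2Q = 218, so Q = 3. From demand, P = 221.
Profit = (221 − 218)·3 = 9.
Change in profit: 9 − 0 = 9.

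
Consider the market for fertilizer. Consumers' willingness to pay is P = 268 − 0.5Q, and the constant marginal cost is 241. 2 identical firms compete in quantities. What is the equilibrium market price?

P = 250

With 2 symmetric Cournot firms, each firm's FOC gives 268 − 1.5q = 241, so q = 18, Q = 2·18 = 36, and P = 250.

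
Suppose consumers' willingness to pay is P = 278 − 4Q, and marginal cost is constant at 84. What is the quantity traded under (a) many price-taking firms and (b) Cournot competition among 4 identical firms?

Perfect competition: P = MC = 84, so 278 − 4Q = 84 and Q = 48.5.
With 4 symmetric Cournot firms, each firm's FOC gives 278 − 20q = 84, so q = 9.7, Q = 4·9.7 = 38.8, and P = 122.8.

Competition: Q = 48.5; Cournot: Q = 38.8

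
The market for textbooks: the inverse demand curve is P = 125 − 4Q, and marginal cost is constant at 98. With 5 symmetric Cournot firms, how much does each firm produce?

q_i = 1.125

In a 5-firm Cournot equilibrium, symmetry and the first-order condition give q = (125 − 98)/(24) = 1.125. So Q = 5.625 and P = 102.5.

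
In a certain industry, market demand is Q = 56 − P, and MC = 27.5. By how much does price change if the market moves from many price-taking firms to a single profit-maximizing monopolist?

P rises by 14.25

Inverting demand: P = 56 − Q.
Perfect competition: P = MC = 27.5, so 56 − Q = 27.5 and Q = 28.5.
The monopolist equates marginal revenue to marginal cost: 56 − 2Q = 27.5, so Q = 14.25. From demand, P = 41.75.
Change in price: 41.75 − 27.5 = 14.25.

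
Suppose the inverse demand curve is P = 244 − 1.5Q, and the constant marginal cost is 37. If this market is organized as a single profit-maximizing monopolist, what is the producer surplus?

PS = 7141.5

A monopolist chooses Q where MR = MC. MR = 244 − 3Q; setting this equal to 37 gives Q = 69 and P = 140.5.
PS = (140.5 − 37)·69 = 7141.5.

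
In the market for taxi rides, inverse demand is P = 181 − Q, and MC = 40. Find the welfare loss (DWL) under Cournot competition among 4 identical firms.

DWL = 397.62

Competitive firms price at marginal cost: P = 40, giving Q = 141.
Cournot with 4 identical firms: the symmetric best-response condition is 181 − 5q = 40. Each firm produces q = 28.2, total output Q = 112.8, price P = 68.2.
DWL is the triangle between Q = 112.8 and Q = 141: ½·(141 − 112.8)·(68.2 − 40) = 397.62.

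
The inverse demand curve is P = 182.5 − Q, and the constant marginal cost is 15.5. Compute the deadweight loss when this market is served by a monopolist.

DWL = 3486.125

Perfect competition: P = MC = 15.5, so 182.5 − Q = 15.5 and Q = 167.
A monopolist chooses Q where MR = MC. MR = 182.5 − 2Q; setting this equal to 15.5 gives Q = 83.5 and P = 99.
DWL is the triangle between Q = 83.5 and Q = 167: ½·(167 − 83.5)·(99 − 15.5) = 3486.125.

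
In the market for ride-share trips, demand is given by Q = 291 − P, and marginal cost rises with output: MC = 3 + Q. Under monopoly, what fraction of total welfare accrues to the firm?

Inverting demand: P = 291 − Q.
A monopolist chooses Q where MR = MC. MR = 291 − 2Q; setting this equal to 3 + Q gives Q = 96 and P = 195.
CS = ½·(291 − 195)·96 = 4608.
PS = P·Q − VC(Q) = 195·96 − (3·96 + ½·1·96²) = 13824.
Share captured = PS/TS = 13824/18432 = 0.75.

PS/TS = 0.75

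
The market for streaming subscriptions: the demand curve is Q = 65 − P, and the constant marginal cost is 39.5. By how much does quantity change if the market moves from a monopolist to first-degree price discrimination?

Inverting demand: P = 65 − Q.
The monopolist equates marginal revenue to marginal cost: 65 − 2Q = 39.5, so Q = 12.75. From demand, P = 52.25.
With perfect price discrimination, output is the efficient level Q = 25.5 (where demand meets MC), but every buyer pays their willingness to pay: CS = 0 and PS = total surplus.
Change in quantity: 25.5 − 12.75 = 12.75.

Quantity rises by 12.75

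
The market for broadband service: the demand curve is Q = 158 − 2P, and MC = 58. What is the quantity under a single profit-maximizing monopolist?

Inverting demand: P = 79 − 0.5Q.
A monopolist chooses Q where MR = MC. MR = 79 − Q; setting this equal to 58 gives Q = 21 and P = 68.5.

Q = 21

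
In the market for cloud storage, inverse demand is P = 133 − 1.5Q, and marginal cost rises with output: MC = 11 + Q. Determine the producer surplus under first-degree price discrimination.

PS = 2976.8

With perfect price discrimination, output is the efficient level Q = 48.8 (where demand meets MC), but every buyer pays their willingness to pay: CS = 0 and PS = total surplus.
PS = ½·(133 − 11)·48.8 = 2976.8.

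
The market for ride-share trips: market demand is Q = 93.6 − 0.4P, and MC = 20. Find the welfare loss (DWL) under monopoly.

Inverting demand: P = 234 − 2.5Q.
Perfect competition: P = MC = 20, so 234 − 2.5Q = 20 and Q = 85.6.
A monopolist chooses Q where MR = MC. MR = 234 − 5Q; setting this equal to 20 gives Q = 42.8 and P = 127.
DWL is the triangle between Q = 42.8 and Q = 85.6: ½·(85.6 − 42.8)·(127 − 20) = 2289.8.

DWL = 2289.8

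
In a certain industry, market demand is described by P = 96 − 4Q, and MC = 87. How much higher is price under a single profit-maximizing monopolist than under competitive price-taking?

Perfect competition: P = MC = 87, so 96 − 4Q = 87 and Q = 2.25.
A monopolist chooses Q where MR = MC. MR = 96 − 8Q; setting this equal to 87 gives Q = 1.125 and P = 91.5.
Change in price: 91.5 − 87 = 4.5.

Price rises by 4.5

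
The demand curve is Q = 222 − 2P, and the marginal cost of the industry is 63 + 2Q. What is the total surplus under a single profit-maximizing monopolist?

Inverting demand: P = 111 − 0.5Q.
A monopolist chooses Q where MR = MC. MR = 111 − Q; setting this equal to 63 + 2Q gives Q = 16 and P = 103.
CS = ½·(111 − 103)·16 = 64; PS = (103·16 − 63·16 − ½·2·16²) = 384; TS = 448.

TS = 448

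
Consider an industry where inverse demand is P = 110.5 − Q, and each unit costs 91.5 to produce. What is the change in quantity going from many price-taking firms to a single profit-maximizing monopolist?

Perfect competition: P = MC = 91.5, so 110.5 − Q = 91.5 and Q = 19.
The monopolist equates marginal revenue to marginal cost: 110.5 − 2Q = 91.5, so Q = 9.5. From demand, P = 101.
Change in quantity: 9.5 − 19 = −9.5.

Q falls by 9.5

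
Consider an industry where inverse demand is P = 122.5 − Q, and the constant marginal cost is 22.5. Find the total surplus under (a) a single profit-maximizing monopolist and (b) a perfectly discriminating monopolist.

Monopoly: TS = 3750; Perfect PD: TS = 5000

A monopolist chooses Q where MR = MC. MR = 122.5 − 2Q; setting this equal to 22.5 gives Q = 50 and P = 72.5.
CS = ½·(122.5 − 72.5)·50 = 1250; PS = (72.5 − 22.5)·50 = 2500; TS = 3750.
With perfect price discrimination, output is the efficient level Q = 100 (where demand meets MC), but every buyer pays their willingness to pay: CS = 0 and PS = total surplus.
TS = 5000 (equal to competitive TS).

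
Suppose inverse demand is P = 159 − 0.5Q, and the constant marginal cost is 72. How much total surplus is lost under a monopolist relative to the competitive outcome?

DWL = 1892.25

Perfect competition: P = MC = 72, so 159 − 0.5Q = 72 and Q = 174.
The monopolist equates marginal revenue to marginal cost: 159 − Q = 72, so Q = 87. From demand, P = 115.5.
DWL is the triangle between Q = 87 and Q = 174: ½·(174 − 87)·(115.5 − 72) = 1892.25.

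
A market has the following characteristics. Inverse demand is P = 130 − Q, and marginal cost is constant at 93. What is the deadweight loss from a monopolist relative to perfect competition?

DWL = 171.125

Perfect competition: P = MC = 93, so 130 − Q = 93 and Q = 37.
The monopolist equates marginal revenue to marginal cost: 130 − 2Q = 93, so Q = 18.5. From demand, P = 111.5.
DWL is the triangle between Q = 18.5 and Q = 37: ½·(37 − 18.5)·(111.5 − 93) = 171.125.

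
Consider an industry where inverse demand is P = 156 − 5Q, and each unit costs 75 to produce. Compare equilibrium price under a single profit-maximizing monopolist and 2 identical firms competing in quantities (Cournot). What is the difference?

P falls by 13.5

A monopolist chooses Q where MR = MC. MR = 156 − 10Q; setting this equal to 75 gives Q = 8.1 and P = 115.5.
With 2 symmetric Cournot firms, each firm's FOC gives 156 − 15q = 75, so q = 5.4, Q = 2·5.4 = 10.8, and P = 102.
Change in equilibrium price: 102 − 115.5 = −13.5.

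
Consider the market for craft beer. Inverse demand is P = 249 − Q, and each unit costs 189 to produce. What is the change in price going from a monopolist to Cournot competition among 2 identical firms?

A monopolist chooses Q where MR = MC. MR = 249 − 2Q; setting this equal to 189 gives Q = 30 and P = 219.
Cournot with 2 identical firms: the symmetric best-response condition is 249 − 3q = 189. Each firm produces q = 20, total output Q = 40, price P = 209.
Change in price: 209 − 219 = −10.

Price falls by 10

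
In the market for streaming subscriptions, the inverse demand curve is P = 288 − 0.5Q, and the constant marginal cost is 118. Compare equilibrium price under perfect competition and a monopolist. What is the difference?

P rises by 85

Perfect competition: P = MC = 118, so 288 − 0.5Q = 118 and Q = 340.
Monopoly sets MR = MC: 288 − Q = 118 ⇒ Q = 170, P = 288 − 0.5·170 = 203.
Change in equilibrium price: 203 − 118 = 85.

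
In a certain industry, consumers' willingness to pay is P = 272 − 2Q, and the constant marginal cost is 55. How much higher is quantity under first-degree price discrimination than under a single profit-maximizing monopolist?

Quantity rises by 54.25

Monopoly sets MR = MC: 272 − 4Q = 55 ⇒ Q = 54.25, P = 272 − 2·54.25 = 163.5.
With perfect price discrimination, output is the efficient level Q = 108.5 (where demand meets MC), but every buyer pays their willingness to pay: CS = 0 and PS = total surplus.
Change in quantity: 108.5 − 54.25 = 54.25.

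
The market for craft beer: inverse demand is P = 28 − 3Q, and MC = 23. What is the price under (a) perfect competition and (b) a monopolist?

Under competition P = MC = 23, so Q = (28 − 23)/3 = 5/3.
A monopolist chooses Q where MR = MC. MR = 28 − 6Q; setting this equal to 23 gives Q = 5/6 and P = 25.5.

Competition: P = 23; Monopoly: P = 25.5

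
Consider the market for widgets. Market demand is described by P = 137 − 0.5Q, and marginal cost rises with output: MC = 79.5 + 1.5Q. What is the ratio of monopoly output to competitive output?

Q_m/Q_c = 0.8

A monopolist chooses Q where MR = MC. MR = 137 − Q; setting this equal to 79.5 + 1.5Q gives Q = 23 and P = 125.5.
Under competition P = MC: 137 − 0.5Q = 79.5 + 1.5Q ⇒ Q = 28.75, P = 122.625.
Ratio Q_m/Q_c = 23/28.75 = 0.8.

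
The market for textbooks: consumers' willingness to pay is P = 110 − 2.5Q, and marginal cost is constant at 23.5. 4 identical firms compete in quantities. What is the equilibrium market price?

With 4 symmetric Cournot firms, each firm's FOC gives 110 − 12.5q = 23.5, so q = 6.92, Q = 4·6.92 = 27.68, and P = 40.8.

P = 40.8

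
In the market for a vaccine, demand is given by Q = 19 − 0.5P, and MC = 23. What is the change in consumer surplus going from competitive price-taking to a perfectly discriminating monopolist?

Inverting demand: P = 38 − 2Q.
Competitive firms price at marginal cost: P = 23, giving Q = 7.5.
CS = ½·(38 − 23)·7.5 = 56.25.
A perfectly discriminating monopolist sells every unit with P(Q) ≥ MC(Q), so output equals the competitive quantity Q = 7.5. Each buyer pays their reservation price, so CS = 0 and the firm captures all surplus.
CS = 0.
Change in consumer surplus: 0 − 56.25 = −56.25.

Consumer surplus falls by 56.25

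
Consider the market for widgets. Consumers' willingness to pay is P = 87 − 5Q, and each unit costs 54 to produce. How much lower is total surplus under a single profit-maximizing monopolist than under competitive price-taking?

Competitive firms price at marginal cost: P = 54, giving Q = 6.6.
CS = ½·(87 − 54)·6.6 = 108.9; PS = (54 − 54)·6.6 = 0; TS = 108.9.
A monopolist chooses Q where MR = MC. MR = 87 − 10Q; setting this equal to 54 gives Q = 3.3 and P = 70.5.
CS = ½·(87 − 70.5)·3.3 = 27.225; PS = (70.5 − 54)·3.3 = 54.45; TS = 81.675.
Change in total surplus: 81.675 − 108.9 = −27.225.

Total surplus falls by 27.225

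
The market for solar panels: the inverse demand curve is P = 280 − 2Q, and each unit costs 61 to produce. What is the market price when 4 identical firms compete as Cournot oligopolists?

In a 4-firm Cournot equilibrium, symmetry and the first-order condition give q = (280 − 61)/(10) = 21.9. So Q = 87.6 and P = 104.8.

P = 104.8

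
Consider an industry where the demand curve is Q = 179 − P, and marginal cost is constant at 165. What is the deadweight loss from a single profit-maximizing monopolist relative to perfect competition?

DWL = 24.5

Inverting demand: P = 179 − Q.
Perfect competition: P = MC = 165, so 179 − Q = 165 and Q = 14.
The monopolist equates marginal revenue to marginal cost: 179 − 2Q = 165, so Q = 7. From demand, P = 172.
DWL is the triangle between Q = 7 and Q = 14: ½·(14 − 7)·(172 − 165) = 24.5.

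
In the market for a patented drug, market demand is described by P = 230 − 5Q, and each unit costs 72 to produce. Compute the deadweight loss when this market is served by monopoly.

DWL = 624.1

Under competition P = MC = 72, so Q = (230 − 72)/5 = 31.6.
A monopolist chooses Q where MR = MC. MR = 230 − 10Q; setting this equal to 72 gives Q = 15.8 and P = 151.
DWL is the triangle between Q = 15.8 and Q = 31.6: ½·(31.6 − 15.8)·(151 − 72) = 624.1.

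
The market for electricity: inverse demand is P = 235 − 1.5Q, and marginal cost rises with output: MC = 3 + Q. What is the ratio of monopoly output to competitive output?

The monopolist equates marginal revenue to marginal cost: 235 − 3Q = 3 + Q, so Q = 58. From demand, P = 148.
Competitive equilibrium sets price equal to marginal cost: 235 − 1.5Q = 3 + Q, so Q = 92.8 and P = 95.8.
Ratio Q_m/Q_c = 58/92.8 = 0.625.

Q_m/Q_c = 0.625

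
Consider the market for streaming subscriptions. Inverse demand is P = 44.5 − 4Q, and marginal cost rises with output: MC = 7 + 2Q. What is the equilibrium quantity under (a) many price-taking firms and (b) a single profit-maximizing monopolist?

Competitive equilibrium sets price equal to marginal cost: 44.5 − 4Q = 7 + 2Q, so Q = 6.25 and P = 19.5.
The monopolist equates marginal revenue to marginal cost: 44.5 − 8Q = 7 + 2Q, so Q = 3.75. From demand, P = 29.5.

Competition: Q = 6.25; Monopoly: Q = 3.75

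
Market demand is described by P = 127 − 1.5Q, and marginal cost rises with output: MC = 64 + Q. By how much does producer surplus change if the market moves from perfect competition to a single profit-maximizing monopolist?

Producer surplus rises by 178.605

Competitive equilibrium sets price equal to marginal cost: 127 − 1.5Q = 64 + Q, so Q = 25.2 and P = 89.2.
PS = P·Q − VC(Q) = 89.2·25.2 − (64·25.2 + ½·1·25.2²) = 317.52.
Monopoly sets MR = MC: 127 − 3Q = 64 + Q ⇒ Q = 15.75, P = 127 − 1.5·15.75 = 103.375.
PS = P·Q − VC(Q) = 103.375·15.75 − (64·15.75 + ½·1·15.75²) = 496.125.
Change in producer surplus: 496.125 − 317.52 = 178.605.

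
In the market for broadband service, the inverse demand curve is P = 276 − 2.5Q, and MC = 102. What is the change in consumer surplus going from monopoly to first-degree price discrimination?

Monopoly sets MR = MC: 276 − 5Q = 102 ⇒ Q = 34.8, P = 276 − 2.5·34.8 = 189.
CS = ½·(276 − 189)·34.8 = 1513.8.
With perfect price discrimination, output is the efficient level Q = 69.6 (where demand meets MC), but every buyer pays their willingness to pay: CS = 0 and PS = total surplus.
CS = 0.
Change in consumer surplus: 0 − 1513.8 = −1513.8.

CS falls by 1513.8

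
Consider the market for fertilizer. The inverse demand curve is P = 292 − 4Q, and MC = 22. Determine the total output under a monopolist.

A monopolist chooses Q where MR = MC. MR = 292 − 8Q; setting this equal to 22 gives Q = 33.75 and P = 157.

Q = 33.75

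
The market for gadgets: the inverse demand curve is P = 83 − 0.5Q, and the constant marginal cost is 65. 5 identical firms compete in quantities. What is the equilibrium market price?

P = 68

With 5 symmetric Cournot firms, each firm's FOC gives 83 − 3q = 65, so q = 6, Q = 5·6 = 30, and P = 68.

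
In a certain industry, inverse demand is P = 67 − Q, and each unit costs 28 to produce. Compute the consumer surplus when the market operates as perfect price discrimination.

A perfectly discriminating monopolist sells every unit with P(Q) ≥ MC(Q), so output equals the competitive quantity Q = 39. Each buyer pays their reservation price, so CS = 0 and the firm captures all surplus.
CS = 0.

CS = 0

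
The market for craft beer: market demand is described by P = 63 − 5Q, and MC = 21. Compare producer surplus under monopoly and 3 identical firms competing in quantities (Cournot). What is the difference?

Monopoly sets MR = MC: 63 − 10Q = 21 ⇒ Q = 4.2, P = 63 − 5·4.2 = 42.
PS = (42 − 21)·4.2 = 88.2.
With 3 symmetric Cournot firms, each firm's FOC gives 63 − 20q = 21, so q = 2.1, Q = 3·2.1 = 6.3, and P = 31.5.
PS = (31.5 − 21)·6.3 = 66.15.
Change in producer surplus: 66.15 − 88.2 = −22.05.

Producer surplus falls by 22.05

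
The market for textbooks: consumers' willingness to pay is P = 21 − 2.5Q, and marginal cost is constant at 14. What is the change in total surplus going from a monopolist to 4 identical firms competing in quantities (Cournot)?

Total surplus rises by 2.058

The monopolist equates marginal revenue to marginal cost: 21 − 5Q = 14, so Q = 1.4. From demand, P = 17.5.
CS = ½·(21 − 17.5)·1.4 = 2.45; PS = (17.5 − 14)·1.4 = 4.9; TS = 7.35.
With 4 symmetric Cournot firms, each firm's FOC gives 21 − 12.5q = 14, so q = 0.56, Q = 4·0.56 = 2.24, and P = 15.4.
CS = ½·(21 − 15.4)·2.24 = 6.272; PS = (15.4 − 14)·2.24 = 3.136; TS = 9.408.
Change in total surplus: 9.408 − 7.35 = 2.058.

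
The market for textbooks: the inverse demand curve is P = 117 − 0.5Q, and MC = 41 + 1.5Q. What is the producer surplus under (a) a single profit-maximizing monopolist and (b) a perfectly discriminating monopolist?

Monopoly: PS = 1155.2; Perfect PD: PS = 1444

The monopolist equates marginal revenue to marginal cost: 117 − Q = 41 + 1.5Q, so Q = 30.4. From demand, P = 101.8.
PS = P·Q − VC(Q) = 101.8·30.4 − (41·30.4 + ½·1.5·30.4²) = 1155.2.
With perfect price discrimination, output is the efficient level Q = 38 (where demand meets MC), but every buyer pays their willingness to pay: CS = 0 and PS = total surplus.
PS = ½·(117 − 41)·38 = 1444.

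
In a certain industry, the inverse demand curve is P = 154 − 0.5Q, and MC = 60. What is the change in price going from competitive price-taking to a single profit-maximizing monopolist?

Competitive firms price at marginal cost: P = 60, giving Q = 188.
Monopoly sets MR = MC: 154 − Q = 60 ⇒ Q = 94, P = 154 − 0.5·94 = 107.
Change in price: 107 − 60 = 47.

P rises by 47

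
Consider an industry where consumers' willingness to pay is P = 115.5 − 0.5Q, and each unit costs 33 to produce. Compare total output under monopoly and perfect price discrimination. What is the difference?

Q rises by 82.5

A monopolist chooses Q where MR = MC. MR = 115.5 − Q; setting this equal to 33 gives Q = 82.5 and P = 74.25.
Under first-degree price discrimination the firm charges each unit its demand price and produces up to where P = MC, i.e. Q = 165. Consumer surplus is zero; producer surplus equals total surplus.
Change in total output: 165 − 82.5 = 82.5.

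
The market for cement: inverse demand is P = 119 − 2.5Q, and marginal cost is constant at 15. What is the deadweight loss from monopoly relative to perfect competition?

Under competition P = MC = 15, so Q = (119 − 15)/2.5 = 41.6.
The monopolist equates marginal revenue to marginal cost: 119 − 5Q = 15, so Q = 20.8. From demand, P = 67.
DWL is the triangle between Q = 20.8 and Q = 41.6: ½·(41.6 − 20.8)·(67 − 15) = 540.8.

DWL = 540.8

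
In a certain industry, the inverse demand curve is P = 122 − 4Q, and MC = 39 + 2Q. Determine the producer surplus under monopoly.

A monopolist chooses Q where MR = MC. MR = 122 − 8Q; setting this equal to 39 + 2Q gives Q = 8.3 and P = 88.8.
PS = P·Q − VC(Q) = 88.8·8.3 − (39·8.3 + ½·2·8.3²) = 344.45.

PS = 344.45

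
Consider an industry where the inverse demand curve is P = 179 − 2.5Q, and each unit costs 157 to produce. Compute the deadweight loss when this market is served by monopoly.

Perfect competition: P = MC = 157, so 179 − 2.5Q = 157 and Q = 8.8.
Monopoly sets MR = MC: 179 − 5Q = 157 ⇒ Q = 4.4, P = 179 − 2.5·4.4 = 168.
DWL is the triangle between Q = 4.4 and Q = 8.8: ½·(8.8 − 4.4)·(168 − 157) = 24.2.

DWL = 24.2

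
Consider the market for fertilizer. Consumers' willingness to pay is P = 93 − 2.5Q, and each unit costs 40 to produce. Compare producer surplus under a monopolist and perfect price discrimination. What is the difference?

Producer surplus rises by 280.9

Monopoly sets MR = MC: 93 − 5Q = 40 ⇒ Q = 10.6, P = 93 − 2.5·10.6 = 66.5.
PS = (66.5 − 40)·10.6 = 280.9.
A perfectly discriminating monopolist sells every unit with P(Q) ≥ MC(Q), so output equals the competitive quantity Q = 21.2. Each buyer pays their reservation price, so CS = 0 and the firm captures all surplus.
PS = ½·(93 − 40)·21.2 = 561.8.
Change in producer surplus: 561.8 − 280.9 = 280.9.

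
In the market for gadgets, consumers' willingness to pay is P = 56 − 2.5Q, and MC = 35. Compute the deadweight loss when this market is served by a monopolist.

Competitive firms price at marginal cost: P = 35, giving Q = 8.4.
A monopolist chooses Q where MR = MC. MR = 56 − 5Q; setting this equal to 35 gives Q = 4.2 and P = 45.5.
DWL is the triangle between Q = 4.2 and Q = 8.4: ½·(8.4 − 4.2)·(45.5 − 35) = 22.05.

DWL = 22.05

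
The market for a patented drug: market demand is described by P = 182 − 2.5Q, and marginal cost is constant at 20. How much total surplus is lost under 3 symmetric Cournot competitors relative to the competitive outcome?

Under competition P = MC = 20, so Q = (182 − 20)/2.5 = 64.8.
With 3 symmetric Cournot firms, each firm's FOC gives 182 − 10q = 20, so q = 16.2, Q = 3·16.2 = 48.6, and P = 60.5.
DWL is the triangle between Q = 48.6 and Q = 64.8: ½·(64.8 − 48.6)·(60.5 − 20) = 328.05.

DWL = 328.05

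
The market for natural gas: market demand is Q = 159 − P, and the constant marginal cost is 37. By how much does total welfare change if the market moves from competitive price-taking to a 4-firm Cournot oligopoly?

Inverting demand: P = 159 − Q.
Under competition P = MC = 37, so Q = (159 − 37)/1 = 122.
CS = ½·(159 − 37)·122 = 7442; PS = (37 − 37)·122 = 0; TS = 7442.
In a 4-firm Cournot equilibrium, symmetry and the first-order condition give q = (159 − 37)/(5) = 24.4. So Q = 97.6 and P = 61.4.
CS = ½·(159 − 61.4)·97.6 = 4762.88; PS = (61.4 − 37)·97.6 = 2381.44; TS = 7144.32.
Change in total welfare: 7144.32 − 7442 = −297.68.

TS falls by 297.68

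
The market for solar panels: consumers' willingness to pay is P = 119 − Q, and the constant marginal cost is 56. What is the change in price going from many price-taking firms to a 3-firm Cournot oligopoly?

Perfect competition: P = MC = 56, so 119 − Q = 56 and Q = 63.
In a 3-firm Cournot equilibrium, symmetry and the first-order condition give q = (119 − 56)/(4) = 15.75. So Q = 47.25 and P = 71.75.
Change in price: 71.75 − 56 = 15.75.

Price rises by 15.75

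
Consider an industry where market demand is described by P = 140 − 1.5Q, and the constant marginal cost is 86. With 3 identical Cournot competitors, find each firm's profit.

π_i = 121.5

Cournot with 3 identical firms: the symmetric best-response condition is 140 − 6q = 86. Each firm produces q = 9, total output Q = 27, price P = 99.5.
Each firm's profit = (99.5 − 86)·9 = 121.5.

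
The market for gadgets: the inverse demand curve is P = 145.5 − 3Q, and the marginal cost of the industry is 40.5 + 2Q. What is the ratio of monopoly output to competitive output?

The monopolist equates marginal revenue to marginal cost: 145.5 − 6Q = 40.5 + 2Q, so Q = 13.125. From demand, P = 106.125.
Competitive equilibrium sets price equal to marginal cost: 145.5 − 3Q = 40.5 + 2Q, so Q = 21 and P = 82.5.
Ratio Q_m/Q_c = 13.125/21 = 0.625.

Q_m/Q_c = 0.625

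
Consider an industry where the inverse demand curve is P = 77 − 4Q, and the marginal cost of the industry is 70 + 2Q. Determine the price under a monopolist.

P = 74.2

Monopoly sets MR = MC: 77 − 8Q = 70 + 2Q ⇒ Q = 0.7, P = 77 − 4·0.7 = 74.2.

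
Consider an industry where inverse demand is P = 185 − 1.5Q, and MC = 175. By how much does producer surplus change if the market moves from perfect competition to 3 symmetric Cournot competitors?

PS rises by 12.5

Competitive firms price at marginal cost: P = 175, giving Q = 20/3.
PS = (175 − 175)·20/3 = 0.
With 3 symmetric Cournot firms, each firm's FOC gives 185 − 6q = 175, so q = 5/3, Q = 3·5/3 = 5, and P = 177.5.
PS = (177.5 − 175)·5 = 12.5.
Change in producer surplus: 12.5 − 0 = 12.5.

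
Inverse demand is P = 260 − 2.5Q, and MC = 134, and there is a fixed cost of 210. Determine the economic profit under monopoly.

Monopoly sets MR = MC: 260 − 5Q = 134 ⇒ Q = 25.2, P = 260 − 2.5·25.2 = 197.
Profit = (197 − 134)·25.2 − 210 = 1377.6.

Profit = 1377.6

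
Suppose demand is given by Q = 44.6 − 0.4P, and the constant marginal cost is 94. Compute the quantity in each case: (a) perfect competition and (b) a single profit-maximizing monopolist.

Inverting demand: P = 111.5 − 2.5Q.
Competitive firms price at marginal cost: P = 94, giving Q = 7.
A monopolist chooses Q where MR = MC. MR = 111.5 − 5Q; setting this equal to 94 gives Q = 3.5 and P = 102.75.

Competition: Q = 7; Monopoly: Q = 3.5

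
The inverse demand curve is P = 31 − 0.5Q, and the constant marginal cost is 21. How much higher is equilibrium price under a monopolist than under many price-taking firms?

Perfect competition: P = MC = 21, so 31 − 0.5Q = 21 and Q = 20.
Monopoly sets MR = MC: 31 − Q = 21 ⇒ Q = 10, P = 31 − 0.5·10 = 26.
Change in equilibrium price: 26 − 21 = 5.

Equilibrium price rises by 5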